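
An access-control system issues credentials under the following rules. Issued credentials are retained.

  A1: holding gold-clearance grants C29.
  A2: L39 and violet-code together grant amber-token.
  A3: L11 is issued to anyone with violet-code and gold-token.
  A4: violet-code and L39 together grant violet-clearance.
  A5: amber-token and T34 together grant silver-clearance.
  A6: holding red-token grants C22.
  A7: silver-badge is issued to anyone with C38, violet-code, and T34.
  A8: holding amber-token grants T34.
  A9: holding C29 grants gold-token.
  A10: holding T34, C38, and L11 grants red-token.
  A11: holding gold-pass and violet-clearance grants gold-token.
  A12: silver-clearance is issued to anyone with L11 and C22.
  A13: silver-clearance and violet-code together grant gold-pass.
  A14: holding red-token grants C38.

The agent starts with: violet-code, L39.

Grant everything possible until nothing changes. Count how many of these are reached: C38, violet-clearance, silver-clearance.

Holding L39 and violet-code grants amber-token (A2).
Holding violet-code and L39 grants violet-clearance (A4).
Holding amber-token grants T34 (A8).
Holding amber-token and T34 grants silver-clearance (A5).
C38 would need red-token (A14), but red-token is never granted.
violet-clearance: reached.
silver-clearance: reached.
Reached: violet-clearance and silver-clearance — 2 of the 3.

2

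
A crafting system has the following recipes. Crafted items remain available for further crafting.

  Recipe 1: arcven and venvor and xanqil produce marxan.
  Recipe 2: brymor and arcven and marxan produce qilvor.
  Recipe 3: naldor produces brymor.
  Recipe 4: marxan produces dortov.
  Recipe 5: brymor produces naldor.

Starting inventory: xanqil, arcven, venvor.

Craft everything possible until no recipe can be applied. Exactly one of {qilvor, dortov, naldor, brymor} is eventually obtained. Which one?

arcven and venvor and xanqil → marxan (Recipe 1).
Using Recipe 4, marxan makes dortov.
brymor would need naldor (Recipe 3), but naldor is never obtained. qilvor would need brymor, arcven, and marxan (Recipe 2), but brymor is never obtained. naldor would need brymor (Recipe 5), but brymor is never obtained.

dortov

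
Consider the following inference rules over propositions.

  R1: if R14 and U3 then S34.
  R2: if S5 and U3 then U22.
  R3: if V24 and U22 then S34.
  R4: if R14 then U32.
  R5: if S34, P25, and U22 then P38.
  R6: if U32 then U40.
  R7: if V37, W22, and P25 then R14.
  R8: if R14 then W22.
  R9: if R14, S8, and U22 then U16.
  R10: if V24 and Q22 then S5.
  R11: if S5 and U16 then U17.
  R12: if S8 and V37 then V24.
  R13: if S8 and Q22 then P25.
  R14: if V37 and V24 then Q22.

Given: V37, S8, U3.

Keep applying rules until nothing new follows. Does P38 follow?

S8 and V37 hold, so V24 follows (R12).
V37 and V24 hold, so Q22 follows (R14).
From V24 and Q22, R10 gives S5.
S8 and Q22 hold, so P25 follows (R13).
From S5 and U3, R2 gives U22.
V24 and U22 hold, so S34 follows (R3).
From S34, P25, and U22, R5 gives P38.

Yes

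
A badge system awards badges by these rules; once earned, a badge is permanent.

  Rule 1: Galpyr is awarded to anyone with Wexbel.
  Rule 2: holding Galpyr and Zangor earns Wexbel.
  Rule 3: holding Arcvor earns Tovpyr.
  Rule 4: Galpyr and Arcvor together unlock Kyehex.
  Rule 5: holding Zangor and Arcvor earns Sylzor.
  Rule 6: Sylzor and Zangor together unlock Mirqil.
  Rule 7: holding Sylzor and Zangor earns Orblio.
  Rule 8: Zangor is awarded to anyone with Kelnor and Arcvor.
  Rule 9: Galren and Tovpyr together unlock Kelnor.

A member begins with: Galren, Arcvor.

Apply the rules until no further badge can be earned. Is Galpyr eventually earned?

Galpyr would need Wexbel (Rule 1), but Wexbel is never earned.

No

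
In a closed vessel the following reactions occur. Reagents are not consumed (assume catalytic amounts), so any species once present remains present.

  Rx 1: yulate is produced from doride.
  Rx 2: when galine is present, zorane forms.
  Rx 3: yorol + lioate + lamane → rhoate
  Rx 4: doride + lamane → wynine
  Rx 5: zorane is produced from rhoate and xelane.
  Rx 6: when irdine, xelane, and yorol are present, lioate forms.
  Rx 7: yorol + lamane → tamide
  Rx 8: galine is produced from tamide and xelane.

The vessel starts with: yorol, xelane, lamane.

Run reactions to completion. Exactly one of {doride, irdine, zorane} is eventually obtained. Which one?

yorol and lamane present → tamide forms (Rx 7).
tamide and xelane present → galine forms (Rx 8).
galine present → zorane forms (Rx 2).
No rule produces doride, and it is not given. No rule produces irdine, and it is not given.

zorane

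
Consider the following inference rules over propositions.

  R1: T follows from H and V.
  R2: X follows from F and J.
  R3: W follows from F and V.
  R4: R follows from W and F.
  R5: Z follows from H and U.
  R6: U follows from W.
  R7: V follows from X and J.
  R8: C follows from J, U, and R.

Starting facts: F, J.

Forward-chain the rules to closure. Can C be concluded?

Yes

From F and J, R2 gives X.
X and J hold, so V follows (R7).
F and V hold, so W follows (R3).
From W and F, R4 gives R.
From W, R6 gives U.
From J, U, and R, R8 gives C.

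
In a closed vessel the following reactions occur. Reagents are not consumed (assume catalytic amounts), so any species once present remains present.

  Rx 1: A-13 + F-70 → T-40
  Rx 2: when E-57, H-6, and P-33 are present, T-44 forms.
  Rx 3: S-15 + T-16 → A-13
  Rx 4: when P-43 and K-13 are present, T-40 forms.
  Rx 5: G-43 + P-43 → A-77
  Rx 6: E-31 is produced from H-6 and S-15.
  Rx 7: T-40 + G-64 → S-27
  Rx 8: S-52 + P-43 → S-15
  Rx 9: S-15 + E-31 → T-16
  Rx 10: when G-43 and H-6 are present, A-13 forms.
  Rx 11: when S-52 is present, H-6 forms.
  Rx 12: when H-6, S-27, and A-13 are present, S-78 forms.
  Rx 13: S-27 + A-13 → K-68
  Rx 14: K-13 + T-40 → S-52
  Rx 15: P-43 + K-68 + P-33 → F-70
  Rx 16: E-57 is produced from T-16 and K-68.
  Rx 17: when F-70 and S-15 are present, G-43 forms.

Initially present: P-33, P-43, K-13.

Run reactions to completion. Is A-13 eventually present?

P-43 and K-13 present → T-40 forms (Rx 4).
K-13 and T-40 present → S-52 forms (Rx 14).
S-52 present → H-6 forms (Rx 11).
S-52 and P-43 present → S-15 forms (Rx 8).
H-6 and S-15 present → E-31 forms (Rx 6).
S-15 and E-31 present → T-16 forms (Rx 9).
S-15 and T-16 present → A-13 forms (Rx 3).

Yes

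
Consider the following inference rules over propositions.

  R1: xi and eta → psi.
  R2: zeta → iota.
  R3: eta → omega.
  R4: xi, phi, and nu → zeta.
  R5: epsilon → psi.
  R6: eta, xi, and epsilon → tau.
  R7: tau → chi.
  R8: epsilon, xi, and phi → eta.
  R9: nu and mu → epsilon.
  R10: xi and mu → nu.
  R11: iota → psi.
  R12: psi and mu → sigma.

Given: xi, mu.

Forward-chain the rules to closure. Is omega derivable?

No

omega would need eta (R3), but eta is never established.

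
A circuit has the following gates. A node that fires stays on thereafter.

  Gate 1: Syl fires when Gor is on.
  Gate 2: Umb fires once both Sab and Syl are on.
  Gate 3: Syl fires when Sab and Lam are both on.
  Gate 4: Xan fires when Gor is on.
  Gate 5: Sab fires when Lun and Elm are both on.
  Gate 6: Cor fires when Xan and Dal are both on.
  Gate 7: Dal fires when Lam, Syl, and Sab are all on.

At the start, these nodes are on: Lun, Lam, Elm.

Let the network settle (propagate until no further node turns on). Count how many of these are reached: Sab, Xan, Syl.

2

Gate 5: Lun and Elm on → Sab on.
Sab and Lam are on, so Syl fires (Gate 3).
Sab: reached.
Xan would need Gor (Gate 4), but Gor never turns on.
Syl: reached.
Reached: Sab and Syl — 2 of the 3.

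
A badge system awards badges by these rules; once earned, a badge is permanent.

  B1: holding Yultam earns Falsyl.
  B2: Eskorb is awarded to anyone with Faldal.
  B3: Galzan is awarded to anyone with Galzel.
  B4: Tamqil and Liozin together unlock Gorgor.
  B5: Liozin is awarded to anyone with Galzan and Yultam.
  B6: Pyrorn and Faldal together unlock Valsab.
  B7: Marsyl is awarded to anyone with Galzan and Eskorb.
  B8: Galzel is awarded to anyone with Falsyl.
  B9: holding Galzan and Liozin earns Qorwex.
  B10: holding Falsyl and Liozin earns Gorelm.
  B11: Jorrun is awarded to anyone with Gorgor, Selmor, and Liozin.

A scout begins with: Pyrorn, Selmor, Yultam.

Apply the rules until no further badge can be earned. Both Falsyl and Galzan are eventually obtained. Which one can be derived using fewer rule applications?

Falsyl

Falsyl: With Yultam, Falsyl is earned (B1). [1 rule application]
Galzan: With Yultam, Falsyl is earned (B1). With Falsyl, Galzel is earned (B8). With Galzel, Galzan is earned (B3). [3 rule applications]
Falsyl needs fewer.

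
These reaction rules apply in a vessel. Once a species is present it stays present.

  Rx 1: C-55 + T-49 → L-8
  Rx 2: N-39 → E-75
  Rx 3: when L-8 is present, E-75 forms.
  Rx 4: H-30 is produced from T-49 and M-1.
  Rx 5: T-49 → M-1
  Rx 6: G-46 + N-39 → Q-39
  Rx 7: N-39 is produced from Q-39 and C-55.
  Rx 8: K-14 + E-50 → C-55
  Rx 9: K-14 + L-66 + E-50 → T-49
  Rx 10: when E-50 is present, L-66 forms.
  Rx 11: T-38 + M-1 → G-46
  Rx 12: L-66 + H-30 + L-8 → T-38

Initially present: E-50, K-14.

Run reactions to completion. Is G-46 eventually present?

Yes

E-50 present → L-66 forms (Rx 10).
K-14 and E-50 present → C-55 forms (Rx 8).
K-14, L-66, and E-50 present → T-49 forms (Rx 9).
T-49 present → M-1 forms (Rx 5).
C-55 and T-49 present → L-8 forms (Rx 1).
T-49 and M-1 present → H-30 forms (Rx 4).
L-66, H-30, and L-8 present → T-38 forms (Rx 12).
T-38 and M-1 present → G-46 forms (Rx 11).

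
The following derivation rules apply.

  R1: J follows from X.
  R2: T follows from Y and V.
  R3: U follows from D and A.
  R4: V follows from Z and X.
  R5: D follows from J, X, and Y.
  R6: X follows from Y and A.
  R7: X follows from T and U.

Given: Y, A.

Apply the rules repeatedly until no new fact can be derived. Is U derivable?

From Y and A, R6 gives X.
From X, R1 gives J.
From J, X, and Y, R5 gives D.
From D and A, R3 gives U.

Yes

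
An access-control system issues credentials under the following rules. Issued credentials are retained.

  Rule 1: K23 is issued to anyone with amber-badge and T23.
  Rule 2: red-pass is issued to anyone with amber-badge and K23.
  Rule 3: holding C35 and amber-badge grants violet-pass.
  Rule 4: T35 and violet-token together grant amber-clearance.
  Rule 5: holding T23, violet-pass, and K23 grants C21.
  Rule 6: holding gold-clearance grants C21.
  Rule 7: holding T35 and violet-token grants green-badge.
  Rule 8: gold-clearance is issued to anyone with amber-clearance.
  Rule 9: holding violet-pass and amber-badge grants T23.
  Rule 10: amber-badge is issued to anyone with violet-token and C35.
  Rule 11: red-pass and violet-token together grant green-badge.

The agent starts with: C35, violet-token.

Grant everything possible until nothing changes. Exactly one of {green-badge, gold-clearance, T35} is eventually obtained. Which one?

green-badge

Holding violet-token and C35 grants amber-badge (Rule 10).
Holding C35 and amber-badge grants violet-pass (Rule 3).
Holding violet-pass and amber-badge grants T23 (Rule 9).
Holding amber-badge and T23 grants K23 (Rule 1).
Holding amber-badge and K23 grants red-pass (Rule 2).
Holding red-pass and violet-token grants green-badge (Rule 11).
gold-clearance would need amber-clearance (Rule 8), but amber-clearance is never granted. No rule produces T35, and it is not given.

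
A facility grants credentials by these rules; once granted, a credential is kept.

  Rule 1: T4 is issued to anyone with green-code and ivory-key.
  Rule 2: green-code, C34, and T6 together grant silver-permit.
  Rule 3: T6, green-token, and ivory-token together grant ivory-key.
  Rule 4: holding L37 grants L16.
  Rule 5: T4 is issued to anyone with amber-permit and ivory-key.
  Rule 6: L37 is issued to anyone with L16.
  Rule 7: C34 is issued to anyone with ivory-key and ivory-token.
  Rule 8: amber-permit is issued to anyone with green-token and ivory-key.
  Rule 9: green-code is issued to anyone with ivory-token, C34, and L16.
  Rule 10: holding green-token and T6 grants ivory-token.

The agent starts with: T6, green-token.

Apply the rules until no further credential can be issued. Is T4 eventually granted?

Yes

Holding green-token and T6 grants ivory-token (Rule 10).
Holding T6, green-token, and ivory-token grants ivory-key (Rule 3).
Holding green-token and ivory-key grants amber-permit (Rule 8).
Holding amber-permit and ivory-key grants T4 (Rule 5).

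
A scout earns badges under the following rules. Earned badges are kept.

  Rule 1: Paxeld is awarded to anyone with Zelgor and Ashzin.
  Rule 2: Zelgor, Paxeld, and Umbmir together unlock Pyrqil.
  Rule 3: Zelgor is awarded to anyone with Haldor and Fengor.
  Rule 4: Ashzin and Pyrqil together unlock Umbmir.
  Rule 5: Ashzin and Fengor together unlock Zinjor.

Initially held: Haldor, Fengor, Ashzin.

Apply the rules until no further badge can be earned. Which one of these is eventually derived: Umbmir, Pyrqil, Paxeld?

With Haldor and Fengor, Zelgor is earned (Rule 3).
With Zelgor and Ashzin, Paxeld is earned (Rule 1).
Umbmir would need Ashzin and Pyrqil (Rule 4), but Pyrqil is never earned. Pyrqil would need Zelgor, Paxeld, and Umbmir (Rule 2), but Umbmir is never earned.

Paxeld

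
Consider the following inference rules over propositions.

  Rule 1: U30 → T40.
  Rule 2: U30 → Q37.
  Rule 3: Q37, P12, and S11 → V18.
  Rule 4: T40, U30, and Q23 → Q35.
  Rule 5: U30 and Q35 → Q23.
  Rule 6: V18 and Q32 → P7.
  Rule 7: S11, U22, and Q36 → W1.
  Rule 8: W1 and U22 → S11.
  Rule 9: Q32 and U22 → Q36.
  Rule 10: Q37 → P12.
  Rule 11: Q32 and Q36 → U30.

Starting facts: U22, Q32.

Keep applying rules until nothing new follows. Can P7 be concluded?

No

P7 would need V18 and Q32 (Rule 6), but V18 is never established.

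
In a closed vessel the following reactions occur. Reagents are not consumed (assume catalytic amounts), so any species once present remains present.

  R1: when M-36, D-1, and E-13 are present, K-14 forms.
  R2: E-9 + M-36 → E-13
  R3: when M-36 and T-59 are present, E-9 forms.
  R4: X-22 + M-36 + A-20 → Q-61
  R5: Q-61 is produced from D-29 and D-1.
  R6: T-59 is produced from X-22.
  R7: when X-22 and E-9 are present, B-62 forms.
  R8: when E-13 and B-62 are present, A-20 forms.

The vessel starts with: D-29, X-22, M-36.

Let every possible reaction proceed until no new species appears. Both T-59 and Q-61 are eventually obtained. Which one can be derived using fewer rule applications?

T-59: X-22 present → T-59 forms (R6). [1 rule application]
Q-61: X-22 present → T-59 forms (R6). M-36 and T-59 present → E-9 forms (R3). E-9 and M-36 present → E-13 forms (R2). X-22 and E-9 present → B-62 forms (R7). E-13 and B-62 present → A-20 forms (R8). X-22, M-36, and A-20 present → Q-61 forms (R4). [6 rule applications]
T-59 needs fewer.

T-59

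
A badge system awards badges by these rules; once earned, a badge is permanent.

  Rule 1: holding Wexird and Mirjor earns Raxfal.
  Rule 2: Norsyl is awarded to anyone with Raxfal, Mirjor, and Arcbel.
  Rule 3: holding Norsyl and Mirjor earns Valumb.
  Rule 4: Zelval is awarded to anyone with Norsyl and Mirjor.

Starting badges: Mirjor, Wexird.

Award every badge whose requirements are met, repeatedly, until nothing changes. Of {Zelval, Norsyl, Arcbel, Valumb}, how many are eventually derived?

0

Zelval would need Norsyl and Mirjor (Rule 4), but Norsyl is never earned.
Norsyl would need Raxfal, Mirjor, and Arcbel (Rule 2), but Arcbel is never earned.
No rule produces Arcbel, and it is not given.
Valumb would need Norsyl and Mirjor (Rule 3), but Norsyl is never earned.
None of the 4 are reached.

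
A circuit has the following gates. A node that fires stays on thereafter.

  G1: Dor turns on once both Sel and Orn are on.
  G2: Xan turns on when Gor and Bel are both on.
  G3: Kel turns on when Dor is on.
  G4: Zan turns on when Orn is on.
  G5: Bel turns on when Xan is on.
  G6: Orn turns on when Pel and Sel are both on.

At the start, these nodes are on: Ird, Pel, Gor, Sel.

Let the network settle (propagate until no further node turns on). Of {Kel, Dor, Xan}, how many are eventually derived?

2

Pel and Sel are on, so Orn turns on (G6).
Sel and Orn are on, so Dor turns on (G1).
G3: Dor on → Kel on.
Kel: reached.
Dor: reached.
Xan would need Gor and Bel (G2), but Bel never turns on.
Reached: Kel and Dor — 2 of the 3.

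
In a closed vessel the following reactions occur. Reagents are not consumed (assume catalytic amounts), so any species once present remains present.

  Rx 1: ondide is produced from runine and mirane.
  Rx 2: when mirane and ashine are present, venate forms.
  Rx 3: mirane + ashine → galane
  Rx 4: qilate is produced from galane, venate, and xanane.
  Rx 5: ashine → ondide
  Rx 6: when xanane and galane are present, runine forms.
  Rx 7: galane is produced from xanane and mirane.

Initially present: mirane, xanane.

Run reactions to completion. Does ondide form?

Yes

xanane and mirane present → galane forms (Rx 7).
xanane and galane present → runine forms (Rx 6).
runine and mirane present → ondide forms (Rx 1).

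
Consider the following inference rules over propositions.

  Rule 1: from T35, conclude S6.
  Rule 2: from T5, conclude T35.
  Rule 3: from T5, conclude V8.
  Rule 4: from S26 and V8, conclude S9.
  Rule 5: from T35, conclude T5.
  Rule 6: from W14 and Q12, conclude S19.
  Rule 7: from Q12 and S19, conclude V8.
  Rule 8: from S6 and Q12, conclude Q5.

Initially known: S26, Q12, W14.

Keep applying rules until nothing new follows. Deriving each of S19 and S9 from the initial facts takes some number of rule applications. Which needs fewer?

S19: From W14 and Q12, Rule 6 gives S19. [1 rule application]
S9: From W14 and Q12, Rule 6 gives S19. From Q12 and S19, Rule 7 gives V8. S26 and V8 hold, so S9 follows (Rule 4). [3 rule applications]
S19 needs fewer.

S19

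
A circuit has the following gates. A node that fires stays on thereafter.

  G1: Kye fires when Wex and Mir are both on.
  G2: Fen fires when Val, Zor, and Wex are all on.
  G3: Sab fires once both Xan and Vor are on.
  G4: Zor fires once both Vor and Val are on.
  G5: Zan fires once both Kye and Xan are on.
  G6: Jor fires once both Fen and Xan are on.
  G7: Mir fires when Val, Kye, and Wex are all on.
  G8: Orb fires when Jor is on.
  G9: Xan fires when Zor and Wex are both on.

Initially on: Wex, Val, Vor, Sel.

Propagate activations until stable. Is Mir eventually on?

No

Mir would need Val, Kye, and Wex (G7), but Kye never turns on.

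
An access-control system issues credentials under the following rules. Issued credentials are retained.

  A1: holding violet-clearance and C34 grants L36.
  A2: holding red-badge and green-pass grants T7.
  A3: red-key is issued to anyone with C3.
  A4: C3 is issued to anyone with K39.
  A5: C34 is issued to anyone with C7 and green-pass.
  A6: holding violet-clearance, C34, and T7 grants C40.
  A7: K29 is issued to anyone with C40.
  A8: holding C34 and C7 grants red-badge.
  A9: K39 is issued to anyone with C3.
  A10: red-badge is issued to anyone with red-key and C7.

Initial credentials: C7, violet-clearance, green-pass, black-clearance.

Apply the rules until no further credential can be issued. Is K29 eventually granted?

Holding C7 and green-pass grants C34 (A5).
Holding C34 and C7 grants red-badge (A8).
Holding red-badge and green-pass grants T7 (A2).
Holding violet-clearance, C34, and T7 grants C40 (A6).
Holding C40 grants K29 (A7).

Yes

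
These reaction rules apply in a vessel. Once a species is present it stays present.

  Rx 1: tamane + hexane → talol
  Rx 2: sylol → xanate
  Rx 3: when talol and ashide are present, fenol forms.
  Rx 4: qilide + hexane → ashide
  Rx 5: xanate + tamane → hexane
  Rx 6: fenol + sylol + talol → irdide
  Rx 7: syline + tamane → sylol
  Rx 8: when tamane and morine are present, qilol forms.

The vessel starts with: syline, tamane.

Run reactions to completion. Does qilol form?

qilol would need tamane and morine (Rx 8), but morine never forms.

No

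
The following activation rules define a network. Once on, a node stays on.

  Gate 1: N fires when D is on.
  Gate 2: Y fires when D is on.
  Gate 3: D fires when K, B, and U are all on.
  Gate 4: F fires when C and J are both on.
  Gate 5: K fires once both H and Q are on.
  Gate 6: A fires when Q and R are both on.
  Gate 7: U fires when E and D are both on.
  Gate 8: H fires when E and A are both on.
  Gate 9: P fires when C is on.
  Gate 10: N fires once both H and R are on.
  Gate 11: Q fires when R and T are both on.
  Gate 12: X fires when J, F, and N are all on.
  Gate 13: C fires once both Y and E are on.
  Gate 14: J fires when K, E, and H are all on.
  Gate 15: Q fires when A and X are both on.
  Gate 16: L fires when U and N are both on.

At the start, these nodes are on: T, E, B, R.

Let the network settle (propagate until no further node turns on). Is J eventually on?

Yes

Gate 11: R and T on → Q on.
Q and R are on, so A fires (Gate 6).
E and A are on, so H fires (Gate 8).
H and Q are on, so K fires (Gate 5).
K, E, and H are on, so J fires (Gate 14).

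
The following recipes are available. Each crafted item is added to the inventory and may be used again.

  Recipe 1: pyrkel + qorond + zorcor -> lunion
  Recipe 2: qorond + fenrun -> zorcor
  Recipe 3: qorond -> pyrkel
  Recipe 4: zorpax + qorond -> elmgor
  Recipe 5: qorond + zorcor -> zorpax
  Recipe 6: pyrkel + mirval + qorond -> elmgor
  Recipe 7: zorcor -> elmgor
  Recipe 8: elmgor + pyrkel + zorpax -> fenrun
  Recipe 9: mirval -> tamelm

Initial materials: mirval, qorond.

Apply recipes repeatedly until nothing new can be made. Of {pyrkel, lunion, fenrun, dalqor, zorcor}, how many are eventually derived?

1

qorond -> pyrkel (Recipe 3).
pyrkel: reached.
lunion would need pyrkel, qorond, and zorcor (Recipe 1), but zorcor is never obtained.
fenrun would need elmgor, pyrkel, and zorpax (Recipe 8), but zorpax is never obtained.
No rule produces dalqor, and it is not given.
zorcor would need qorond and fenrun (Recipe 2), but fenrun is never obtained.
Reached: pyrkel — 1 of the 5.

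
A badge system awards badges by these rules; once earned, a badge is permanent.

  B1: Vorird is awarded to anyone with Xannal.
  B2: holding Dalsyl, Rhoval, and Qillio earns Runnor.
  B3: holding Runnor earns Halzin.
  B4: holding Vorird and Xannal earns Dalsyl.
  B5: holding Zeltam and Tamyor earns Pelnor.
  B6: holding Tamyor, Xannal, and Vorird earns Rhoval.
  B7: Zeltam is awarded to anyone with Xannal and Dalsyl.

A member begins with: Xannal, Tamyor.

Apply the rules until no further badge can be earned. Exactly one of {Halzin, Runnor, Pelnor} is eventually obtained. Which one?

Pelnor

With Xannal, Vorird is earned (B1).
With Vorird and Xannal, Dalsyl is earned (B4).
With Xannal and Dalsyl, Zeltam is earned (B7).
With Zeltam and Tamyor, Pelnor is earned (B5).
Runnor would need Dalsyl, Rhoval, and Qillio (B2), but Qillio is never earned. Halzin would need Runnor (B3), but Runnor is never earned.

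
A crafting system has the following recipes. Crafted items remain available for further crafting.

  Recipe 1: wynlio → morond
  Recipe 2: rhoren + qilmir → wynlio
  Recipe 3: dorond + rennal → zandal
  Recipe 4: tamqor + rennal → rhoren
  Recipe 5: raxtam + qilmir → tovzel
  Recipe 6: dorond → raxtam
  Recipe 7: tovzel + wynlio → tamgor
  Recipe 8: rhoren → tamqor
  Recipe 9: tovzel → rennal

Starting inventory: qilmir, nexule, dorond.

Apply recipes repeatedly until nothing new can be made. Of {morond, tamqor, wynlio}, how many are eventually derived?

0

morond would need wynlio (Recipe 1), but wynlio is never obtained.
tamqor would need rhoren (Recipe 8), but rhoren is never obtained.
wynlio would need rhoren and qilmir (Recipe 2), but rhoren is never obtained.
None of the 3 are reached.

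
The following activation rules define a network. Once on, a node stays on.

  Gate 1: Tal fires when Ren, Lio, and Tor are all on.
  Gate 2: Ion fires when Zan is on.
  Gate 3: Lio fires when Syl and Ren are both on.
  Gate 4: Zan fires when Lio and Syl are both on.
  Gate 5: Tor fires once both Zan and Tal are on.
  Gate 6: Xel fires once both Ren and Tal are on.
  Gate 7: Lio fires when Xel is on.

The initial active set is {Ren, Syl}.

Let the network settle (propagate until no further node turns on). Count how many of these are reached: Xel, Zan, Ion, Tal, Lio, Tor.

3

Syl and Ren are on, so Lio fires (Gate 3).
Gate 4: Lio and Syl on → Zan on.
Zan is on, so Ion fires (Gate 2).
Xel would need Ren and Tal (Gate 6), but Tal never turns on.
Zan: reached.
Ion: reached.
Tal would need Ren, Lio, and Tor (Gate 1), but Tor never turns on.
Lio: reached.
Tor would need Zan and Tal (Gate 5), but Tal never turns on.
Reached: Zan, Ion, and Lio — 3 of the 6.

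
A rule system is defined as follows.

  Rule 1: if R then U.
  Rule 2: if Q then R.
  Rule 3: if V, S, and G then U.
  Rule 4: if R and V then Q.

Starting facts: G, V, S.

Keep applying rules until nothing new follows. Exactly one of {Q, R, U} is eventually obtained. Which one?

From V, S, and G, Rule 3 gives U.
R would need Q (Rule 2), but Q is never established. Q would need R and V (Rule 4), but R is never established.

U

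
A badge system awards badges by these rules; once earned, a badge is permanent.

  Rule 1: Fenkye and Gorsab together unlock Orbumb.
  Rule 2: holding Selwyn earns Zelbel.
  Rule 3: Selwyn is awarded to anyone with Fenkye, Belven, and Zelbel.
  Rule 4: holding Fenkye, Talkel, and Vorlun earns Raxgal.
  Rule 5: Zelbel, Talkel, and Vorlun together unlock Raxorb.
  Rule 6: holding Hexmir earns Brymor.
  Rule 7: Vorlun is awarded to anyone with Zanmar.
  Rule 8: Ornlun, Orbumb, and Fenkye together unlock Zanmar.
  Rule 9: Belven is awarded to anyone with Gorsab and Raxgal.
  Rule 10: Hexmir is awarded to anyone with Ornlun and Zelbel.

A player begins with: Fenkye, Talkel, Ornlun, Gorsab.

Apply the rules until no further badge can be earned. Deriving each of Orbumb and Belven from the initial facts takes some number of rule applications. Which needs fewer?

Orbumb: With Fenkye and Gorsab, Orbumb is earned (Rule 1). [1 rule application]
Belven: With Fenkye and Gorsab, Orbumb is earned (Rule 1). With Ornlun, Orbumb, and Fenkye, Zanmar is earned (Rule 8). With Zanmar, Vorlun is earned (Rule 7). With Fenkye, Talkel, and Vorlun, Raxgal is earned (Rule 4). With Gorsab and Raxgal, Belven is earned (Rule 9). [5 rule applications]
Orbumb needs fewer.

Orbumb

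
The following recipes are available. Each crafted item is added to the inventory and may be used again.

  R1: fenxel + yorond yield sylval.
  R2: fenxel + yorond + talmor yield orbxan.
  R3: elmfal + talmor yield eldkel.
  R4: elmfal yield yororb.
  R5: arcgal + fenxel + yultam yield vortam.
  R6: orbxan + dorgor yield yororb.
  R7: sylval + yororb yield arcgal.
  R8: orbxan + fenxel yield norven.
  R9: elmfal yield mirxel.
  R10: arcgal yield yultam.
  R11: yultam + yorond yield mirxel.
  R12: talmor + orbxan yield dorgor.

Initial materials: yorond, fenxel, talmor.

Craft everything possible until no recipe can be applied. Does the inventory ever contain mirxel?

fenxel + yorond → sylval (R1).
Using R2, fenxel, yorond, and talmor make orbxan.
talmor + orbxan → dorgor (R12).
Using R6, orbxan and dorgor make yororb.
Using R7, sylval and yororb make arcgal.
arcgal → yultam (R10).
Using R11, yultam and yorond make mirxel.

Yes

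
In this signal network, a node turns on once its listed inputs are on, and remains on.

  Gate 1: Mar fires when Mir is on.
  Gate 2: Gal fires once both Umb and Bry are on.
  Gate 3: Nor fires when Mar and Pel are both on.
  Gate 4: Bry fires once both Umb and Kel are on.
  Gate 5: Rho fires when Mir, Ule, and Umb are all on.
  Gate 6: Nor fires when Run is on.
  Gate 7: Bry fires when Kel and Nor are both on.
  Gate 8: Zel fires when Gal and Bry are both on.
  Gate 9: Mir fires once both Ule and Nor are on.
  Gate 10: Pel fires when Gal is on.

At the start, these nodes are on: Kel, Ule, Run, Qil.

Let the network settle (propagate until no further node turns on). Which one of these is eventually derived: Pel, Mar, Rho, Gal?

Run is on, so Nor fires (Gate 6).
Ule and Nor are on, so Mir fires (Gate 9).
Mir is on, so Mar fires (Gate 1).
Rho would need Mir, Ule, and Umb (Gate 5), but Umb never turns on. Gal would need Umb and Bry (Gate 2), but Umb never turns on. Pel would need Gal (Gate 10), but Gal never turns on.

Mar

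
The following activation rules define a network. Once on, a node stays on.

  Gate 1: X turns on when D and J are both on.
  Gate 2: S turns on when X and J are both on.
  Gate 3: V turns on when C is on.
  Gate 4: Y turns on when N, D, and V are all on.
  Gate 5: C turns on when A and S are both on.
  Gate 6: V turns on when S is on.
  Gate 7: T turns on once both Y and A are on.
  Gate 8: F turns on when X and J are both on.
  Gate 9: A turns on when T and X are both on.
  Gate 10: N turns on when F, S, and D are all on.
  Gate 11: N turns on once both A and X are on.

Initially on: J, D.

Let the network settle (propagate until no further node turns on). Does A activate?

A would need T and X (Gate 9), but T never turns on.

No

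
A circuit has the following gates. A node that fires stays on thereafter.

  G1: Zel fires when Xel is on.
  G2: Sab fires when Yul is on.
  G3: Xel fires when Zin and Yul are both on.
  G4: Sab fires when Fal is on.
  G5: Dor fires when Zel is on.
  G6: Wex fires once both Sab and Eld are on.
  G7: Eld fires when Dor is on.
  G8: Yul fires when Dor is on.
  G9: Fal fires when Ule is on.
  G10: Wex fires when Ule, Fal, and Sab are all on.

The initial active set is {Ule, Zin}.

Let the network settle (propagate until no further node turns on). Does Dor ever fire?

Dor would need Zel (G5), but Zel never turns on.

No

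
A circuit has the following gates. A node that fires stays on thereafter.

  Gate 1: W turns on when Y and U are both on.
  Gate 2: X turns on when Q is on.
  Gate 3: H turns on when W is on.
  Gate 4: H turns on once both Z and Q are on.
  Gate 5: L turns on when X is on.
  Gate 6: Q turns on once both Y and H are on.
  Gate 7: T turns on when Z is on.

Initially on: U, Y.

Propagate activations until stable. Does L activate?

Gate 1: Y and U on → W on.
Gate 3: W on → H on.
Gate 6: Y and H on → Q on.
Gate 2: Q on → X on.
X is on, so L turns on (Gate 5).

Yes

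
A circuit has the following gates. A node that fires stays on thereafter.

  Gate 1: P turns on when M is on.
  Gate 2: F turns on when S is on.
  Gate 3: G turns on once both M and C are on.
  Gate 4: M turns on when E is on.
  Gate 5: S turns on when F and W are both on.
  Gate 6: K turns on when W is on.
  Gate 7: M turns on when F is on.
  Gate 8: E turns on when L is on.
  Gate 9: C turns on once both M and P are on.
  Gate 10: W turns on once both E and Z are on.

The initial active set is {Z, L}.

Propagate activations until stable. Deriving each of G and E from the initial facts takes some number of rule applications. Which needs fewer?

E: L is on, so E turns on (Gate 8). [1 rule application]
G: Gate 8: L on → E on. E is on, so M turns on (Gate 4). M is on, so P turns on (Gate 1). M and P are on, so C turns on (Gate 9). Gate 3: M and C on → G on. [5 rule applications]
E needs fewer.

E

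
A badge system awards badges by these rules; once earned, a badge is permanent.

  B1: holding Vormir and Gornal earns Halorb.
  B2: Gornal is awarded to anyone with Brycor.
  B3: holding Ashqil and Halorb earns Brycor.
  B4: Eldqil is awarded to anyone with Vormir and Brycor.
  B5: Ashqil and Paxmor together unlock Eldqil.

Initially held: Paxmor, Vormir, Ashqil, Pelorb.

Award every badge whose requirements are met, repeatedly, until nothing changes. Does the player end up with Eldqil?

Yes

With Ashqil and Paxmor, Eldqil is earned (B5).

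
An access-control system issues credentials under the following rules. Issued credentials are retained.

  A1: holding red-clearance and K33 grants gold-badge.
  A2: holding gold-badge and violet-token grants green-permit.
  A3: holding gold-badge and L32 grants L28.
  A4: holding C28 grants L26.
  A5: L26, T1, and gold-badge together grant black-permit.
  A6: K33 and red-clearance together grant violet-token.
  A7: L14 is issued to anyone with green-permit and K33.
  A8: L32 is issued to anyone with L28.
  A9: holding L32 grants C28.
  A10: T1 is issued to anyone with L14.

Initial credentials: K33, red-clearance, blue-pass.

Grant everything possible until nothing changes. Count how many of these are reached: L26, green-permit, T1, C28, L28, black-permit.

Holding red-clearance and K33 grants gold-badge (A1).
Holding K33 and red-clearance grants violet-token (A6).
Holding gold-badge and violet-token grants green-permit (A2).
Holding green-permit and K33 grants L14 (A7).
Holding L14 grants T1 (A10).
L26 would need C28 (A4), but C28 is never granted.
green-permit: reached.
T1: reached.
C28 would need L32 (A9), but L32 is never granted.
L28 would need gold-badge and L32 (A3), but L32 is never granted.
black-permit would need L26, T1, and gold-badge (A5), but L26 is never granted.
Reached: green-permit and T1 — 2 of the 6.

2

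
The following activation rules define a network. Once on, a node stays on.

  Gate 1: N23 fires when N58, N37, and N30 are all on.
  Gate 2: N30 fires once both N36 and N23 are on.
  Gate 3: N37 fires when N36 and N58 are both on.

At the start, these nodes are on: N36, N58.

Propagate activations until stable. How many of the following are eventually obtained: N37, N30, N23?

Gate 3: N36 and N58 on → N37 on.
N37: reached.
N30 would need N36 and N23 (Gate 2), but N23 never turns on.
N23 would need N58, N37, and N30 (Gate 1), but N30 never turns on.
Reached: N37 — 1 of the 3.

1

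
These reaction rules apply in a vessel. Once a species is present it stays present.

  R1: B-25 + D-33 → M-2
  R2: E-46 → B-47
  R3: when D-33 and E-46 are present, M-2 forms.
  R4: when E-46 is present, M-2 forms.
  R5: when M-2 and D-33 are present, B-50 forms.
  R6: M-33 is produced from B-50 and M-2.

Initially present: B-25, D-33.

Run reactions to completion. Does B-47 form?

No

B-47 would need E-46 (R2), but E-46 never forms.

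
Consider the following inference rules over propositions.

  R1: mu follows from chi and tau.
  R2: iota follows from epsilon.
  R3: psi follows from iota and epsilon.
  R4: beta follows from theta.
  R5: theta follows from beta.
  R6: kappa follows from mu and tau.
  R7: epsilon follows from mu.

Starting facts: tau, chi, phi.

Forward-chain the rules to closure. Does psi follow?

From chi and tau, R1 gives mu.
mu holds, so epsilon follows (R7).
epsilon holds, so iota follows (R2).
iota and epsilon hold, so psi follows (R3).

Yes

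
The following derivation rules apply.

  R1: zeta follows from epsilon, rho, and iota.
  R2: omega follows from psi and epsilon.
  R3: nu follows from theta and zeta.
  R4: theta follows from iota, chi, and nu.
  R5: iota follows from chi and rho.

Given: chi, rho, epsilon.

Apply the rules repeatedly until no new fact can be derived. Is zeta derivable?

Yes

From chi and rho, R5 gives iota.
From epsilon, rho, and iota, R1 gives zeta.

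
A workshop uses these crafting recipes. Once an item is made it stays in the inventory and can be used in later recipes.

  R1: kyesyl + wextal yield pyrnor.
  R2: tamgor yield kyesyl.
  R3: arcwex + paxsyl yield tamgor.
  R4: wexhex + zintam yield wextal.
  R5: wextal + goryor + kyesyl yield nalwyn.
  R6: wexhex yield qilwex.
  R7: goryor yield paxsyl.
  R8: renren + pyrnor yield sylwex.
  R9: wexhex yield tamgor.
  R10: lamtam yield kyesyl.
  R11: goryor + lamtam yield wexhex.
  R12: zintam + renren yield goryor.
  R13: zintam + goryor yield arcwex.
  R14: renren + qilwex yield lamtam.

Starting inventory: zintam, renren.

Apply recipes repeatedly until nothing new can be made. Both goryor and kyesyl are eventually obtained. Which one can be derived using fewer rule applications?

goryor: Using R12, zintam and renren make goryor. [1 rule application]
kyesyl: Using R12, zintam and renren make goryor. Using R7, goryor makes paxsyl. zintam + goryor → arcwex (R13). arcwex + paxsyl → tamgor (R3). tamgor → kyesyl (R2). [5 rule applications]
goryor needs fewer.

goryor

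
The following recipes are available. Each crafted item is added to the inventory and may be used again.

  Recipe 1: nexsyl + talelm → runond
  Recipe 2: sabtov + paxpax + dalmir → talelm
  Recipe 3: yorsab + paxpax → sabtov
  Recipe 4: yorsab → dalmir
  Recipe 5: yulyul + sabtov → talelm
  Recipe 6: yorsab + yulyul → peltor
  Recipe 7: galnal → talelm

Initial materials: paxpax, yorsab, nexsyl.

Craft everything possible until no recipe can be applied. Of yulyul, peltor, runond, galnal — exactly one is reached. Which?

runond

yorsab → dalmir (Recipe 4).
Using Recipe 3, yorsab and paxpax make sabtov.
Using Recipe 2, sabtov, paxpax, and dalmir make talelm.
Using Recipe 1, nexsyl and talelm make runond.
peltor would need yorsab and yulyul (Recipe 6), but yulyul is never obtained. No rule produces yulyul, and it is not given. No rule produces galnal, and it is not given.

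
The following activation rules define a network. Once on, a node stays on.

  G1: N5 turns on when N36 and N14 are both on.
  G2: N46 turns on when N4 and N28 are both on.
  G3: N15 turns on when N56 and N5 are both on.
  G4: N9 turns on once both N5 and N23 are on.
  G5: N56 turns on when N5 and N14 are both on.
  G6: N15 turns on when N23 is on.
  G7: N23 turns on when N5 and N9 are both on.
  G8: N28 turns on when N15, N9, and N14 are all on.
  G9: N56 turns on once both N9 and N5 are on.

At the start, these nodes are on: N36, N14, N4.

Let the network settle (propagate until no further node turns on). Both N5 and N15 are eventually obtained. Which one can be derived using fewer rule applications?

N5

N5: N36 and N14 are on, so N5 turns on (G1). [1 rule application]
N15: N36 and N14 are on, so N5 turns on (G1). N5 and N14 are on, so N56 turns on (G5). G3: N56 and N5 on → N15 on. [3 rule applications]
N5 needs fewer.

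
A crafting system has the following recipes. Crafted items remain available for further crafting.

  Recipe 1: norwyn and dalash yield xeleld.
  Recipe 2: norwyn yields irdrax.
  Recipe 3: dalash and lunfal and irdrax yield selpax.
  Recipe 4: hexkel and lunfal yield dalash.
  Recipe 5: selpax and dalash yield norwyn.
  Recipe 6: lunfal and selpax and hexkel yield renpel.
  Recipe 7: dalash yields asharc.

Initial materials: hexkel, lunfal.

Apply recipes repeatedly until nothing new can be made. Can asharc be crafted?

Using Recipe 4, hexkel and lunfal make dalash.
dalash → asharc (Recipe 7).

Yes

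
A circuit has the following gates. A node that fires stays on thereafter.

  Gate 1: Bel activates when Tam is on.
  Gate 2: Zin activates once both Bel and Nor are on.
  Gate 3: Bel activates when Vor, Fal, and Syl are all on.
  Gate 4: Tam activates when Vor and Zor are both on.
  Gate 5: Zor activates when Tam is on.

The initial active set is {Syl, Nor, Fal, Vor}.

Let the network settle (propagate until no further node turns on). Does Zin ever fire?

Gate 3: Vor, Fal, and Syl on → Bel on.
Gate 2: Bel and Nor on → Zin on.

Yes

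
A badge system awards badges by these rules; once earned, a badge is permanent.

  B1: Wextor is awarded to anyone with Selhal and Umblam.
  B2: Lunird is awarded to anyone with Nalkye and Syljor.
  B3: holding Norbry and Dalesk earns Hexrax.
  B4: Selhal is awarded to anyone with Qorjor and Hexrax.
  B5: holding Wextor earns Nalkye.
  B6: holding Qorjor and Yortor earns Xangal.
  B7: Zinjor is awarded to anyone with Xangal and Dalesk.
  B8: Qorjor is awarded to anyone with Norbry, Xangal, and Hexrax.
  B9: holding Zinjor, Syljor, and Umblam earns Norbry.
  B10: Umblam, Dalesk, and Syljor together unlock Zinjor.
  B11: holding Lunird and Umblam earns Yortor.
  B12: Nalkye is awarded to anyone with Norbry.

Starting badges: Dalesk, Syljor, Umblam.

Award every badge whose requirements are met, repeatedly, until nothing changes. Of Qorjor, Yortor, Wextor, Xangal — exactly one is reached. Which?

Yortor

With Umblam, Dalesk, and Syljor, Zinjor is earned (B10).
With Zinjor, Syljor, and Umblam, Norbry is earned (B9).
With Norbry, Nalkye is earned (B12).
With Nalkye and Syljor, Lunird is earned (B2).
With Lunird and Umblam, Yortor is earned (B11).
Qorjor would need Norbry, Xangal, and Hexrax (B8), but Xangal is never earned. Xangal would need Qorjor and Yortor (B6), but Qorjor is never earned. Wextor would need Selhal and Umblam (B1), but Selhal is never earned.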